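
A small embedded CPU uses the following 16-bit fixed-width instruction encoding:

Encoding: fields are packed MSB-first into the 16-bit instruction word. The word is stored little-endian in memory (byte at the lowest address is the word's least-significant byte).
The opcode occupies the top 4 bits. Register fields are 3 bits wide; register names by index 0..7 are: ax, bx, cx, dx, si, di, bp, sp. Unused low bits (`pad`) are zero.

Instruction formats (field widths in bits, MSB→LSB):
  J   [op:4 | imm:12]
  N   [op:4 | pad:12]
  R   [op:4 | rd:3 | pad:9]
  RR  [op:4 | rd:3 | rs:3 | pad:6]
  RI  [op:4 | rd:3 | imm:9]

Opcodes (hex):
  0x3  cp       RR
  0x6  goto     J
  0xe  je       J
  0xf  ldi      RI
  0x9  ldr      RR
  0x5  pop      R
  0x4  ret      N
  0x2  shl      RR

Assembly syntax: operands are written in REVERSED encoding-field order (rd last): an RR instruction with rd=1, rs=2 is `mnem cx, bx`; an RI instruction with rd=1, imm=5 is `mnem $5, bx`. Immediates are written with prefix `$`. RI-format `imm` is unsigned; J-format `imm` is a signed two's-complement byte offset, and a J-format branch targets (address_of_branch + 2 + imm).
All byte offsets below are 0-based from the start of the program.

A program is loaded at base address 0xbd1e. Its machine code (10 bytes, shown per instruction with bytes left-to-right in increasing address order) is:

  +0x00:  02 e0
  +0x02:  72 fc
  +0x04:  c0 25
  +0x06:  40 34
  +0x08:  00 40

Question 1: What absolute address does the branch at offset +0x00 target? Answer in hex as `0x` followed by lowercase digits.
@+00  little-endian(02 e0) = 0xe002
  op=0xe002>>12=0xe ⇒ je (J)
  imm: (w>>0)&0xfff=0x2 → $2
  target = base 0xbd1e + off 0x00 + 2 + imm 2 = 0xbd22

0xbd22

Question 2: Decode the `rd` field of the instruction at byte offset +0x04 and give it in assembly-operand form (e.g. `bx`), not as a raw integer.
cx

@+04  little-endian(c0 25) = 0x25c0
  top 4b → 0x2 → shl [RR]
  rd@[11:9]=0x2 ⇒ cx
  rs@[8:6]=0x7 ⇒ sp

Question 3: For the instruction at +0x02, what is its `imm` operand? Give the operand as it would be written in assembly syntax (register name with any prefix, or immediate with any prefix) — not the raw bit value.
[02] 72 fc → 0xfc72
  top 4b → 0xf → ldi [RI]
  rd: (w>>9)&0x7=0x6 → bp
  imm: (w>>0)&0x1ff=0x72 → $114

$114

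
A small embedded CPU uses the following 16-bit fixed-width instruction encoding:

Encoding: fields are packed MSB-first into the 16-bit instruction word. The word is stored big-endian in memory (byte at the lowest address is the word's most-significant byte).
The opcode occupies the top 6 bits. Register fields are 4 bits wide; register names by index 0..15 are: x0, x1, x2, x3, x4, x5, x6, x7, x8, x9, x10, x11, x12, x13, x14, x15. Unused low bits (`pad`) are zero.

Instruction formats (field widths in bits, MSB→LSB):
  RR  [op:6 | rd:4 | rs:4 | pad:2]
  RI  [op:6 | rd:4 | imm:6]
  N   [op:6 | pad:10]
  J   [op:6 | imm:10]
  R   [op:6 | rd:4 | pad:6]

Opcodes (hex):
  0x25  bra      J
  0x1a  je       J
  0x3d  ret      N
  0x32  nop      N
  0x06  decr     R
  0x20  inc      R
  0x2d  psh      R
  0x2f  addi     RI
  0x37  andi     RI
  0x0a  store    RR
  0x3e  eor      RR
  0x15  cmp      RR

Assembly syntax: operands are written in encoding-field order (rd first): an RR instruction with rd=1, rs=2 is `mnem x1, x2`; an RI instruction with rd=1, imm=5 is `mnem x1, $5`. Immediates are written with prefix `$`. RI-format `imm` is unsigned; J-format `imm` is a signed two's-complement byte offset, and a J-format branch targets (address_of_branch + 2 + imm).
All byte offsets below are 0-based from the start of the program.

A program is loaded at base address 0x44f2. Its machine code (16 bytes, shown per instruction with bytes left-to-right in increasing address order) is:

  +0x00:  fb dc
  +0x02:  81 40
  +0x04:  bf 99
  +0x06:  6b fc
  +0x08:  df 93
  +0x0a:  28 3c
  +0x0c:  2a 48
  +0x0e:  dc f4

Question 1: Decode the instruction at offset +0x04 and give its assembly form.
addi x14, $25

[04] bf 99 → 0xbf99
  opcode bits[15:10]=0x2f: addi/RI
  [9:6] rd=14 = x14
  [5:0] imm=25 = $25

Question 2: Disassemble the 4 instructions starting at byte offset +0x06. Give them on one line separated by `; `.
+0x06: 6b fc ⇒ word 0x6bfc (big)
  opcode bits[15:10]=0x1a: je/J
  [9:0] imm=1020 (s10→-4) = $-4
+0x08: df 93 ⇒ word 0xdf93 (big)
  opcode bits[15:10]=0x37: andi/RI
  [9:6] rd=14 = x14
  [5:0] imm=19 = $19
+0x0a: 28 3c ⇒ word 0x283c (big)
  opcode bits[15:10]=0xa: store/RR
  [9:6] rd=0 = x0
  [5:2] rs=15 = x15
+0x0c: 2a 48 ⇒ word 0x2a48 (big)
  opcode bits[15:10]=0xa: store/RR
  [9:6] rd=9 = x9
  [5:2] rs=2 = x2

je $-4; andi x14, $19; store x0, x15; store x9, x2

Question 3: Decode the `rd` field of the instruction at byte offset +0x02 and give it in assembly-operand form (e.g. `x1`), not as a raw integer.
+0x02: 81 40 ⇒ word 0x8140 (big)
  top 6b → 0x20 → inc [R]
  [9:6] rd=5 = x5

x5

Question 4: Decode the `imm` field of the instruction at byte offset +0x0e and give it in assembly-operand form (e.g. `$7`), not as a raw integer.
off 0x0e: read dc f4 as big → 0xdcf4
  top 6b → 0x37 → andi [RI]
  rd: (w>>6)&0xf=0x3 → x3
  imm: (w>>0)&0x3f=0x34 → $52

$52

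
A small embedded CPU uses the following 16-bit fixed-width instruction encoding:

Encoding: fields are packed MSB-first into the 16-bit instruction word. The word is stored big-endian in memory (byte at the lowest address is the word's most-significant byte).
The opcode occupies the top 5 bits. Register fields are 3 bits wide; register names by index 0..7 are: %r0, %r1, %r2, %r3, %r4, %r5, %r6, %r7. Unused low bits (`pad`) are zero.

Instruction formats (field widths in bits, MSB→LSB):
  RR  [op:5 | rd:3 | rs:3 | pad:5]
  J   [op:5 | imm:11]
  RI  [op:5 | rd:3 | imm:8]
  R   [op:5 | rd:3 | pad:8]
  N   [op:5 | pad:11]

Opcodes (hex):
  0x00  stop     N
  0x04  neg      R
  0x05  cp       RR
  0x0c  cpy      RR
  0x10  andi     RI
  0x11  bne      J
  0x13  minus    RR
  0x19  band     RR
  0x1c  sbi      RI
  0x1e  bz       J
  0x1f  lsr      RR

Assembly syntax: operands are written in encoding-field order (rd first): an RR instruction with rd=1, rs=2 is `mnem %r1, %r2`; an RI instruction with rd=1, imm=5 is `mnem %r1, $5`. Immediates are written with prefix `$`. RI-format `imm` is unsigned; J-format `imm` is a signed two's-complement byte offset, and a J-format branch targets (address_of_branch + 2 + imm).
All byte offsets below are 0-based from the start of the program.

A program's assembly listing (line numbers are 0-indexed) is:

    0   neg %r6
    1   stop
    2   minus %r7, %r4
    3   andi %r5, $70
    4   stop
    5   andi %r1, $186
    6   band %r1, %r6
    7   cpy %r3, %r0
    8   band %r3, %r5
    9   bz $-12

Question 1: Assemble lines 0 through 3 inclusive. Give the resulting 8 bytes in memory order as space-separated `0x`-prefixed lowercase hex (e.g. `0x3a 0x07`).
0x26 0x00 0x00 0x00 0x9f 0x80 0x85 0x46

line 0 (neg): pack op=0x4:5|rd=6:3|pad=0:8 = 0x2600; big→ 26 00
line 1 (stop): pack op=0x0:5|pad=0:11 = 0x0000; big→ 00 00
line 2 (minus): pack op=0x13:5|rd=7:3|rs=4:3|pad=0:5 = 0x9f80; big→ 9f 80
line 3 (andi): pack op=0x10:5|rd=5:3|imm=70:8 = 0x8546; big→ 85 46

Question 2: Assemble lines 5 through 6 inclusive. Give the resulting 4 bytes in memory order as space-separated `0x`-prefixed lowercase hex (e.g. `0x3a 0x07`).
0x81 0xba 0xc9 0xc0

L5: andi op=0x10:5|rd=1:3|imm=186:8 ⇒ 0x81ba ⇒ big 81 ba
L6: band op=0x19:5|rd=1:3|rs=6:3|pad=0:5 ⇒ 0xc9c0 ⇒ big c9 c0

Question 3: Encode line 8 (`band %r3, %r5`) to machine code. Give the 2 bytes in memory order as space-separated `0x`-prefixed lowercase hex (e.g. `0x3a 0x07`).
0xcb 0xa0

L8: band op=0x19:5|rd=3:3|rs=5:3|pad=0:5 ⇒ 0xcba0 ⇒ big cb a0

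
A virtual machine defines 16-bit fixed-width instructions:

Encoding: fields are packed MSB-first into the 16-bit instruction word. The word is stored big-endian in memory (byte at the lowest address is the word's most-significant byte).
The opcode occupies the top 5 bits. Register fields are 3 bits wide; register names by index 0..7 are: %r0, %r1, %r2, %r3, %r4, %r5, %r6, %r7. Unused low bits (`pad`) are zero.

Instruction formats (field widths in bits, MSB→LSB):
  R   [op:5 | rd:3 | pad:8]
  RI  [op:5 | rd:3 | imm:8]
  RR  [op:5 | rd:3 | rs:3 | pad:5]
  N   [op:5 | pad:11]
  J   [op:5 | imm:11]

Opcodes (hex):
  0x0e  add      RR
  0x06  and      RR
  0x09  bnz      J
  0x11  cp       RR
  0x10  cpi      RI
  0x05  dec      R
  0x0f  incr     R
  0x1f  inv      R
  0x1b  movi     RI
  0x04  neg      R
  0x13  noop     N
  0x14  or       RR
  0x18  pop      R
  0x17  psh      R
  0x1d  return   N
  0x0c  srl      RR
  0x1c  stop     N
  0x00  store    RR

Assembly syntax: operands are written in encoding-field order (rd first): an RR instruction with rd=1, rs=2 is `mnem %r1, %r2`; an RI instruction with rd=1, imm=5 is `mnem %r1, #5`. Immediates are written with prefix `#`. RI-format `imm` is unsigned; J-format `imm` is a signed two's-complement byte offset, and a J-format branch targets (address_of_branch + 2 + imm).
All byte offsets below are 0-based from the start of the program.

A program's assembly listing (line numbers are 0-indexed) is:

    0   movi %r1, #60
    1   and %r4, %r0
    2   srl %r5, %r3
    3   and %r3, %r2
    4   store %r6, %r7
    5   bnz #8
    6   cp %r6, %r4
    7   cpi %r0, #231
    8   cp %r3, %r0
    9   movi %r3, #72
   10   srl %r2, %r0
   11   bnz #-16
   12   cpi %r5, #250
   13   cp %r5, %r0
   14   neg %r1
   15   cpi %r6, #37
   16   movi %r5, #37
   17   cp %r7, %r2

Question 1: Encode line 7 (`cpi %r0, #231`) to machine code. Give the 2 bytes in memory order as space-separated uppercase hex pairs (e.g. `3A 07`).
80 E7

L7: cpi op=0x10:5|rd=0:3|imm=231:8 ⇒ 0x80e7 ⇒ big 80 e7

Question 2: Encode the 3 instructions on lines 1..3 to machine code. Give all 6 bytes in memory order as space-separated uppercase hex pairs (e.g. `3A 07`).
line 1 (and): pack op=0x6:5|rd=4:3|rs=0:3|pad=0:5 = 0x3400; big→ 34 00
line 2 (srl): pack op=0xc:5|rd=5:3|rs=3:3|pad=0:5 = 0x6560; big→ 65 60
line 3 (and): pack op=0x6:5|rd=3:3|rs=2:3|pad=0:5 = 0x3340; big→ 33 40

34 00 65 60 33 40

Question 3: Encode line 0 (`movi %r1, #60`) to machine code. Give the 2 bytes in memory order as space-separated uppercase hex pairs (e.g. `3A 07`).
D9 3C

line 0 (movi): pack op=0x1b:5|rd=1:3|imm=60:8 = 0xd93c; big→ d9 3c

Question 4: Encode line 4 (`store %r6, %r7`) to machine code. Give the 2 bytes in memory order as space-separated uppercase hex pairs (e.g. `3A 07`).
line 4 (store): pack op=0x0:5|rd=6:3|rs=7:3|pad=0:5 = 0x06e0; big→ 06 e0

06 E0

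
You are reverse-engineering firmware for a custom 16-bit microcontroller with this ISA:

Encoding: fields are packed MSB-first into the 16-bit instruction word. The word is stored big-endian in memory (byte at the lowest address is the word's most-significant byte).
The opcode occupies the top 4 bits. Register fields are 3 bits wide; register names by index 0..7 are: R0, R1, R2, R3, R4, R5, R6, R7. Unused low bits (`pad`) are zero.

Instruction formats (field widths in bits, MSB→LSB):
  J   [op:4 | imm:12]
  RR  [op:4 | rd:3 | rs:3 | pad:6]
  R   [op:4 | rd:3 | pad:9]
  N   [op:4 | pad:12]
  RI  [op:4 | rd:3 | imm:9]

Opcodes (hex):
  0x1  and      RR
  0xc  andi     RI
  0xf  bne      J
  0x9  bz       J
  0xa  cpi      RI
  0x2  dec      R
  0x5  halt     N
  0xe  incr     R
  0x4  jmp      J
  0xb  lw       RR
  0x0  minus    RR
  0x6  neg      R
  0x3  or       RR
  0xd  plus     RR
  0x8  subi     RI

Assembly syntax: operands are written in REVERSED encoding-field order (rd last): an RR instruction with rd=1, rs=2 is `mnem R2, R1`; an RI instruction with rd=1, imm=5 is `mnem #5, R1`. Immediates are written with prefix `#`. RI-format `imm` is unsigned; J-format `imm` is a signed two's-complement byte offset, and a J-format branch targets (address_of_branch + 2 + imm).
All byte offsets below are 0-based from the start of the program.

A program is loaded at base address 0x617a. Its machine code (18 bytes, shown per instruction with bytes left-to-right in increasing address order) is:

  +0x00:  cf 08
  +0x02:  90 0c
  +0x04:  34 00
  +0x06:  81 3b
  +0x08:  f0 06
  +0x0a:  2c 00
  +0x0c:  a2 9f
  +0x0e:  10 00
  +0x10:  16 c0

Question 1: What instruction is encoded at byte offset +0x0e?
and R0, R0

+0x0e: 10 00 ⇒ word 0x1000 (big)
  opcode bits[15:12]=0x1: and/RR
  [11:9] rd=0 = R0
  [8:6] rs=0 = R0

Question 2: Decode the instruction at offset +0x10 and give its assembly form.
and R3, R3

off 0x10: read 16 c0 as big → 0x16c0
  top 4b → 0x1 → and [RR]
  rd@[11:9]=0x3 ⇒ R3
  rs@[8:6]=0x3 ⇒ R3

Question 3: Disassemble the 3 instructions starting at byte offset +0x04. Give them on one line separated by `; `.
or R0, R2; subi #315, R0; bne #6

off 0x04: read 34 00 as big → 0x3400
  top 4b → 0x3 → or [RR]
  rd@[11:9]=0x2 ⇒ R2
  rs@[8:6]=0x0 ⇒ R0
off 0x06: read 81 3b as big → 0x813b
  top 4b → 0x8 → subi [RI]
  rd@[11:9]=0x0 ⇒ R0
  imm@[8:0]=0x13b ⇒ #315
off 0x08: read f0 06 as big → 0xf006
  top 4b → 0xf → bne [J]
  imm@[11:0]=0x6 ⇒ #6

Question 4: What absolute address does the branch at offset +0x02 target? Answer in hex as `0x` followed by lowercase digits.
@+02  big-endian(90 0c) = 0x900c
  top 4b → 0x9 → bz [J]
  [11:0] imm=12 = #12
  target = base 0x617a + off 0x02 + 2 + imm 12 = 0x618a

0x618a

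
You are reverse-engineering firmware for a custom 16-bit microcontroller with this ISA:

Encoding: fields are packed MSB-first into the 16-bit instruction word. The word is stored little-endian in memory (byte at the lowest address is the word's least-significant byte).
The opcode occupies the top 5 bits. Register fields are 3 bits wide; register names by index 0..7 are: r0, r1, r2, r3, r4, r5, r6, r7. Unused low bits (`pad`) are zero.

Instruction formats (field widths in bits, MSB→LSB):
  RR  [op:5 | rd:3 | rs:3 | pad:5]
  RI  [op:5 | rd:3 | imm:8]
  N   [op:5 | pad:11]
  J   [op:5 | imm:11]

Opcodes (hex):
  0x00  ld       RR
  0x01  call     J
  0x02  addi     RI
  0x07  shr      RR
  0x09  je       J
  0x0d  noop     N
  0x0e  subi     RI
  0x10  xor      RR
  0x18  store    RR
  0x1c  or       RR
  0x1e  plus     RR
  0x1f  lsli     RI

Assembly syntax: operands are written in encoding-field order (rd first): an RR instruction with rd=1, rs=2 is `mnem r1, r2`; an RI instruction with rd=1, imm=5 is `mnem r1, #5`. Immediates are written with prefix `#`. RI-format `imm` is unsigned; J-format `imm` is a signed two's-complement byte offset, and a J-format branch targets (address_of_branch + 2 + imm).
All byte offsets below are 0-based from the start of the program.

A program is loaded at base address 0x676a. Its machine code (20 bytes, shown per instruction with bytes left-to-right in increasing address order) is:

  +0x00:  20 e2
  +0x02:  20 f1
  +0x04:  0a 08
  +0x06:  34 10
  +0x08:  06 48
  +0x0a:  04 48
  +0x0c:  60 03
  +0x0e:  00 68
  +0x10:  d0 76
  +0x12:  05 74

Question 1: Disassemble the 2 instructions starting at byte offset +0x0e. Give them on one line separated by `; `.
noop; subi r6, #208

[0e] 00 68 → 0x6800
  top 5b → 0xd → noop [N]
[10] d0 76 → 0x76d0
  top 5b → 0xe → subi [RI]
  [10:8] rd=6 = r6
  [7:0] imm=208 = #208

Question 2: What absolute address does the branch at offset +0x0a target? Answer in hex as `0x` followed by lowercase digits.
0x677a

@+0a  little-endian(04 48) = 0x4804
  opcode bits[15:11]=0x9: je/J
  [10:0] imm=4 = #4
  target = base 0x676a + off 0x0a + 2 + imm 4 = 0x677a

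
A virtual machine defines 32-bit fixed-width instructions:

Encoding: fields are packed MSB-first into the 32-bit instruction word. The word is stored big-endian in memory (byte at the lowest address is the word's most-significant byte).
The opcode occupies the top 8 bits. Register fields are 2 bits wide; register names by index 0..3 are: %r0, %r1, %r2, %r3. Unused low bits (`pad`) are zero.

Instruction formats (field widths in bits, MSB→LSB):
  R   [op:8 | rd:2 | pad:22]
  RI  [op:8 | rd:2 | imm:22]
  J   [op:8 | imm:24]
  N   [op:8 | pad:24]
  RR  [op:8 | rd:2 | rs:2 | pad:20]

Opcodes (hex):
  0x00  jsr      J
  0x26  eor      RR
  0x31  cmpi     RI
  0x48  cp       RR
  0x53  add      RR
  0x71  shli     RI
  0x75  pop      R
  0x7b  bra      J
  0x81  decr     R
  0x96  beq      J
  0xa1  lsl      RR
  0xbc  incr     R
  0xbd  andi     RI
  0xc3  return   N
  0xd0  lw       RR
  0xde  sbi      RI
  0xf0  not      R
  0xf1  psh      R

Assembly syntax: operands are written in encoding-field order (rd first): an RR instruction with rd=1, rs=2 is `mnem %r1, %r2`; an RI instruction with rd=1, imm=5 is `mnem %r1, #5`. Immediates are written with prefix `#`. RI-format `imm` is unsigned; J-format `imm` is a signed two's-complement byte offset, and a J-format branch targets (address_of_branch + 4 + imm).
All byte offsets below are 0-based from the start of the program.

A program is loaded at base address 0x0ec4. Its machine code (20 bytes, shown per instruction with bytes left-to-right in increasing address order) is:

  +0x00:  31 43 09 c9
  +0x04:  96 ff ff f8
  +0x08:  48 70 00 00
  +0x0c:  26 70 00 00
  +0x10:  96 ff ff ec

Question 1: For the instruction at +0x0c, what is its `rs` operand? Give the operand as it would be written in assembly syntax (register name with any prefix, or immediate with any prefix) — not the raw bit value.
+0x0c: 26 70 00 00 ⇒ word 0x26700000 (big)
  opcode bits[31:24]=0x26: eor/RR
  rd@[23:22]=0x1 ⇒ %r1
  rs@[21:20]=0x3 ⇒ %r3

%r3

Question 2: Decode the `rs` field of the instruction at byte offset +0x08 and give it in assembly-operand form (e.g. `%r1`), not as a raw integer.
%r3

@+08  big-endian(48 70 00 00) = 0x48700000
  op=0x48700000>>24=0x48 ⇒ cp (RR)
  rd@[23:22]=0x1 ⇒ %r1
  rs@[21:20]=0x3 ⇒ %r3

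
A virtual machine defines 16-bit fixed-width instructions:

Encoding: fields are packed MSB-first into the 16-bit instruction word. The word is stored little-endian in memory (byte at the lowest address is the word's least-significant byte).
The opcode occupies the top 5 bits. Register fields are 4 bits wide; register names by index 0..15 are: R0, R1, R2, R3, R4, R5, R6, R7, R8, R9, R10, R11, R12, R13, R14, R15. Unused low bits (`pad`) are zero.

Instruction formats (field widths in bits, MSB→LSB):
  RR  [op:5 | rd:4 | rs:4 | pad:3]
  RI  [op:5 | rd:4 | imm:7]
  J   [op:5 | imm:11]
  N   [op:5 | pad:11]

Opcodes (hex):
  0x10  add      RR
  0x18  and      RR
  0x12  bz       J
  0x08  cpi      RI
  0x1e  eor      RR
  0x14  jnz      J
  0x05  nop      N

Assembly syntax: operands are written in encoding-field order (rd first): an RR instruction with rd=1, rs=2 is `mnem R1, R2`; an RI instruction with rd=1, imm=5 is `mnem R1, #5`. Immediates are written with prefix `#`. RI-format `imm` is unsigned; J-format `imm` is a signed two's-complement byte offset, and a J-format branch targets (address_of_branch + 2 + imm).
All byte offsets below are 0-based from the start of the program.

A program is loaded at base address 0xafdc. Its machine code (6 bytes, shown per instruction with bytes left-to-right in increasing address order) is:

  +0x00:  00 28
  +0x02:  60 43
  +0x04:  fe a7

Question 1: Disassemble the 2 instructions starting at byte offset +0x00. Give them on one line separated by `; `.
nop; cpi R6, #96

@+00  little-endian(00 28) = 0x2800
  top 5b → 0x5 → nop [N]
@+02  little-endian(60 43) = 0x4360
  top 5b → 0x8 → cpi [RI]
  rd@[10:7]=0x6 ⇒ R6
  imm@[6:0]=0x60 ⇒ #96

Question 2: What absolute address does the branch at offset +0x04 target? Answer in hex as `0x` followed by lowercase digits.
off 0x04: read fe a7 as little → 0xa7fe
  op=0xa7fe>>11=0x14 ⇒ jnz (J)
  imm@[10:0]=0x7fe (s11→-2) ⇒ #-2
  target = base 0xafdc + off 0x04 + 2 + imm -2 = 0xafe0

0xafe0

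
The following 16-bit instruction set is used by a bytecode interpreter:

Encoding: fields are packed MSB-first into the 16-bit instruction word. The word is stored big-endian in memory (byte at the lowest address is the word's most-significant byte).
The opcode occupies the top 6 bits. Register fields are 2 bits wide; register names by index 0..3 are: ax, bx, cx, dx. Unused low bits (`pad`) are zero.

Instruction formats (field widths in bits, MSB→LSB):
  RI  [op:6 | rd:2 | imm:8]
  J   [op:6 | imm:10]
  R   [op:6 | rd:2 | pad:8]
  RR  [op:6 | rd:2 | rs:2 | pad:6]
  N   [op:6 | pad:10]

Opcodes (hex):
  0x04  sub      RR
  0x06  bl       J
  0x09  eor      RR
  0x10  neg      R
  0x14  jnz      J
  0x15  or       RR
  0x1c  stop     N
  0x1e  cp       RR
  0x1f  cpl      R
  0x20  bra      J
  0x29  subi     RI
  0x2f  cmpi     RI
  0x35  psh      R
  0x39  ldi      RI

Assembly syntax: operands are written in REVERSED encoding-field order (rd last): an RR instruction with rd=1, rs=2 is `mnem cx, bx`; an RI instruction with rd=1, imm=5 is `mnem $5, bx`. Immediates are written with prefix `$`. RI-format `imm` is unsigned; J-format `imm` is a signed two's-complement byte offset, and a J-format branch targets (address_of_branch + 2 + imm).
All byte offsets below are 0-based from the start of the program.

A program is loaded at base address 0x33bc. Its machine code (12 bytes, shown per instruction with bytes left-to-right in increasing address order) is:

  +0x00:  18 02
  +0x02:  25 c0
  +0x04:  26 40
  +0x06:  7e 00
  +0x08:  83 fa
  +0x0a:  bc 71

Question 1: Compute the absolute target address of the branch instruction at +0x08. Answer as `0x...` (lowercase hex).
0x33c0

@+08  big-endian(83 fa) = 0x83fa
  opcode bits[15:10]=0x20: bra/J
  imm: (w>>0)&0x3ff=0x3fa (s10→-6) → $-6
  target = base 0x33bc + off 0x08 + 2 + imm -6 = 0x33c0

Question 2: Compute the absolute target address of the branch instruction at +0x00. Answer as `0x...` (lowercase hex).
@+00  big-endian(18 02) = 0x1802
  opcode bits[15:10]=0x6: bl/J
  imm: (w>>0)&0x3ff=0x2 → $2
  target = base 0x33bc + off 0x00 + 2 + imm 2 = 0x33c0

0x33c0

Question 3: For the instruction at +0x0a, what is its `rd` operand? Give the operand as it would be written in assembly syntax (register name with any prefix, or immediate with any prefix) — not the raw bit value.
ax

+0x0a: bc 71 ⇒ word 0xbc71 (big)
  opcode bits[15:10]=0x2f: cmpi/RI
  rd@[9:8]=0x0 ⇒ ax
  imm@[7:0]=0x71 ⇒ $113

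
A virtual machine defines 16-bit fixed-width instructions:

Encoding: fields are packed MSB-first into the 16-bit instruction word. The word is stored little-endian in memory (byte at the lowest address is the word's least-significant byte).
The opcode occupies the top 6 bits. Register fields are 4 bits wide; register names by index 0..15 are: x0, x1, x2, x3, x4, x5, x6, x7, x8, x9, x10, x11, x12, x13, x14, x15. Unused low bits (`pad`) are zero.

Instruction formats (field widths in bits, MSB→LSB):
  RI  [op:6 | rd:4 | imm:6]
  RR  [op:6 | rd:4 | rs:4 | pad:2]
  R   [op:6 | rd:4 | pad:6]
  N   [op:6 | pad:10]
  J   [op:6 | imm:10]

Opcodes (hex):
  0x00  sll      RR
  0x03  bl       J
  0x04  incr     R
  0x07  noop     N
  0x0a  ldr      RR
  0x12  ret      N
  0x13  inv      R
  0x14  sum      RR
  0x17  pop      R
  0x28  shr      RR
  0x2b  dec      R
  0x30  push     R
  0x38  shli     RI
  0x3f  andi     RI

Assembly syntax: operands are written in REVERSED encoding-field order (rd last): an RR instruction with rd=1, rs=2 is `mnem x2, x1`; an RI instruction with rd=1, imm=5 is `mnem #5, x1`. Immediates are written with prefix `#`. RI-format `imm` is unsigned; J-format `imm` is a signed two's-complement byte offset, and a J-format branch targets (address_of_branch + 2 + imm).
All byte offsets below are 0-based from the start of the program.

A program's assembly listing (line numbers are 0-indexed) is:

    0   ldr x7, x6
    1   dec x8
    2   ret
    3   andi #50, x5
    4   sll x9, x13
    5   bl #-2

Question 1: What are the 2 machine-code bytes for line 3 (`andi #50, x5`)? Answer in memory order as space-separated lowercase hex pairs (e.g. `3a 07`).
72 fd

L3: andi op=0x3f:6|rd=5:4|imm=50:6 ⇒ 0xfd72 ⇒ little 72 fd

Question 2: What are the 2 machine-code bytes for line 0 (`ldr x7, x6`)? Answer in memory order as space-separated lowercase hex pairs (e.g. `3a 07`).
9c 29

line 0 (ldr): pack op=0xa:6|rd=6:4|rs=7:4|pad=0:2 = 0x299c; little→ 9c 29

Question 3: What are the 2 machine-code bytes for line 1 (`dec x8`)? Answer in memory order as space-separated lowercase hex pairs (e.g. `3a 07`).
00 ae

1. dec fields op=0x2b:6|rd=8:4|pad=0:6 → word ae00h → 00 ae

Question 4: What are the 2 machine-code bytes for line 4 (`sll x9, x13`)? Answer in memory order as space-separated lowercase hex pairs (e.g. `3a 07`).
64 03

4. sll fields op=0x0:6|rd=13:4|rs=9:4|pad=0:2 → word 0364h → 64 03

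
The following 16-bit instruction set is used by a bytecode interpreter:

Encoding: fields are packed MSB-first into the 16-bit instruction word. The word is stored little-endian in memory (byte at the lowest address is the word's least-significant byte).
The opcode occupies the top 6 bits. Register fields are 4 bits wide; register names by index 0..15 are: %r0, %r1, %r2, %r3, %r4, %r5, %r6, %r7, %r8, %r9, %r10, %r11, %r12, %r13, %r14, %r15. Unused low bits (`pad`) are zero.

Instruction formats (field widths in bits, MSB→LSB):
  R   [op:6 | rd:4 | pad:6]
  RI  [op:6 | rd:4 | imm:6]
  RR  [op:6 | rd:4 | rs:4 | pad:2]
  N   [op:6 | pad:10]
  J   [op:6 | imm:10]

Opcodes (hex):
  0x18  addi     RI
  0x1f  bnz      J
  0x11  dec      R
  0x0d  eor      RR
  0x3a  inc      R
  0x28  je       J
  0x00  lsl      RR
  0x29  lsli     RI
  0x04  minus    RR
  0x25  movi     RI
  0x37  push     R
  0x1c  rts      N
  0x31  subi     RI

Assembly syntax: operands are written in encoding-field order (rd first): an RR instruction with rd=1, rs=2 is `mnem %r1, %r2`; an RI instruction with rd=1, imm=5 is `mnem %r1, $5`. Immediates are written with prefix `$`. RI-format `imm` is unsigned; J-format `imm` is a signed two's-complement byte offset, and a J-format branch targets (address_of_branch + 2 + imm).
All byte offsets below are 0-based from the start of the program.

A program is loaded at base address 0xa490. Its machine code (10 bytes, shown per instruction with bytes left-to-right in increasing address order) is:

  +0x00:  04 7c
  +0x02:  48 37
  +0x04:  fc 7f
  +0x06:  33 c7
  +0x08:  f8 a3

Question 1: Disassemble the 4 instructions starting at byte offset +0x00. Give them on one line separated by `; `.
bnz $4; eor %r13, %r2; bnz $-4; subi %r12, $51

@+00  little-endian(04 7c) = 0x7c04
  op=0x7c04>>10=0x1f ⇒ bnz (J)
  imm@[9:0]=0x4 ⇒ $4
@+02  little-endian(48 37) = 0x3748
  op=0x3748>>10=0xd ⇒ eor (RR)
  rd@[9:6]=0xd ⇒ %r13
  rs@[5:2]=0x2 ⇒ %r2
@+04  little-endian(fc 7f) = 0x7ffc
  op=0x7ffc>>10=0x1f ⇒ bnz (J)
  imm@[9:0]=0x3fc (s10→-4) ⇒ $-4
@+06  little-endian(33 c7) = 0xc733
  op=0xc733>>10=0x31 ⇒ subi (RI)
  rd@[9:6]=0xc ⇒ %r12
  imm@[5:0]=0x33 ⇒ $51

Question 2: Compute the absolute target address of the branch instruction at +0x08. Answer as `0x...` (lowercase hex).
+0x08: f8 a3 ⇒ word 0xa3f8 (little)
  op=0xa3f8>>10=0x28 ⇒ je (J)
  imm@[9:0]=0x3f8 (s10→-8) ⇒ $-8
  target = base 0xa490 + off 0x08 + 2 + imm -8 = 0xa492

0xa492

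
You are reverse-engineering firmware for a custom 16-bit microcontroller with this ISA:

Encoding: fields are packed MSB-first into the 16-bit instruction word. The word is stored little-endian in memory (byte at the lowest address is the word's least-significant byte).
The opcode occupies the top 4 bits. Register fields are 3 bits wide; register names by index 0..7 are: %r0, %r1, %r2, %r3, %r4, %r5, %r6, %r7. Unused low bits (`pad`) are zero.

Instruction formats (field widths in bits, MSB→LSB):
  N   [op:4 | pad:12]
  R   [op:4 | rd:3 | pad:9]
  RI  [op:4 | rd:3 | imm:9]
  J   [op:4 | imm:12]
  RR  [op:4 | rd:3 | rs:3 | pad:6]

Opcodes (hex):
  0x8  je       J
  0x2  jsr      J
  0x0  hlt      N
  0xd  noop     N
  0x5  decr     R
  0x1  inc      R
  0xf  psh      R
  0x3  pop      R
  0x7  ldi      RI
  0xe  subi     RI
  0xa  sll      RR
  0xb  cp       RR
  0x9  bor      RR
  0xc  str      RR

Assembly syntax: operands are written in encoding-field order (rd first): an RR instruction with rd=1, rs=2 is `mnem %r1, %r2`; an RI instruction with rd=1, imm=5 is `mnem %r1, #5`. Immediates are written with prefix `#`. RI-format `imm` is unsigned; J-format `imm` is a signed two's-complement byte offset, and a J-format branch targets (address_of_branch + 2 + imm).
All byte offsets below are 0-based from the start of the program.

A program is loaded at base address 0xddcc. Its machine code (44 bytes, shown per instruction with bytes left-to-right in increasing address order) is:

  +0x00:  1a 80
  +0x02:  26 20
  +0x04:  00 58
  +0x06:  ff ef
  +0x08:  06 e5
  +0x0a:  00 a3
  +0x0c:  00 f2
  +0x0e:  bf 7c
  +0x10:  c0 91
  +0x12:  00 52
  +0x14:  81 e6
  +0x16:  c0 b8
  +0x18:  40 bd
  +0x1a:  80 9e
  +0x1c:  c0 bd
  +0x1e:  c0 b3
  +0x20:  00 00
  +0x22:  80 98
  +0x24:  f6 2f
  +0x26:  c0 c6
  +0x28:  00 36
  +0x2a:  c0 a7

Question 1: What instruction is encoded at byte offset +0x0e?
ldi %r6, #191

[0e] bf 7c → 0x7cbf
  op=0x7cbf>>12=0x7 ⇒ ldi (RI)
  rd@[11:9]=0x6 ⇒ %r6
  imm@[8:0]=0xbf ⇒ #191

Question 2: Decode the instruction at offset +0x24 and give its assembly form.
jsr #-10

@+24  little-endian(f6 2f) = 0x2ff6
  opcode bits[15:12]=0x2: jsr/J
  imm@[11:0]=0xff6 (s12→-10) ⇒ #-10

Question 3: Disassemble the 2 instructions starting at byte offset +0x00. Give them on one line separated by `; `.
@+00  little-endian(1a 80) = 0x801a
  op=0x801a>>12=0x8 ⇒ je (J)
  imm@[11:0]=0x1a ⇒ #26
@+02  little-endian(26 20) = 0x2026
  op=0x2026>>12=0x2 ⇒ jsr (J)
  imm@[11:0]=0x26 ⇒ #38

je #26; jsr #38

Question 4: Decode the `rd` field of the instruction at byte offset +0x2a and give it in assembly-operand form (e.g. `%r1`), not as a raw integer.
off 0x2a: read c0 a7 as little → 0xa7c0
  op=0xa7c0>>12=0xa ⇒ sll (RR)
  rd@[11:9]=0x3 ⇒ %r3
  rs@[8:6]=0x7 ⇒ %r7

%r3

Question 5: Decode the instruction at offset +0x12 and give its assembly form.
+0x12: 00 52 ⇒ word 0x5200 (little)
  op=0x5200>>12=0x5 ⇒ decr (R)
  [11:9] rd=1 = %r1

decr %r1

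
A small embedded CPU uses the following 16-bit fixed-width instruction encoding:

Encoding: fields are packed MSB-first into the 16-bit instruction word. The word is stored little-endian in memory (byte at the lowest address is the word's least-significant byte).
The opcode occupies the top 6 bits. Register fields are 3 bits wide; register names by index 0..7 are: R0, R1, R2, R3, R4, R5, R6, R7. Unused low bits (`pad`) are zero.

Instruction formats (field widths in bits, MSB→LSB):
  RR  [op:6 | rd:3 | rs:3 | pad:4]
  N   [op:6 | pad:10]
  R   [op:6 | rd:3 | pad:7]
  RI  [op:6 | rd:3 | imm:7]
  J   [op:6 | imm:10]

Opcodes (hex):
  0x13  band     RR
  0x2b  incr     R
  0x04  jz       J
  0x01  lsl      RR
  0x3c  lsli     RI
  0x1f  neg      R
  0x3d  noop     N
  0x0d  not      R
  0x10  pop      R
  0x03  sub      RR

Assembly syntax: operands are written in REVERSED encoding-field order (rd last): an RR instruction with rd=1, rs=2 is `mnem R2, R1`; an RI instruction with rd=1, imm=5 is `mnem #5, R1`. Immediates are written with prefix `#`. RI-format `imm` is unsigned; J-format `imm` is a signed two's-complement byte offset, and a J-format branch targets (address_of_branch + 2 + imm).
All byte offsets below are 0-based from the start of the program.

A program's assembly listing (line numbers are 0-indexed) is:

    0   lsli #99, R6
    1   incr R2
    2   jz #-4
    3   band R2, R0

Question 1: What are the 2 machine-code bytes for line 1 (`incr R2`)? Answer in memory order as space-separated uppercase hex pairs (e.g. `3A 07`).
00 AD

L1: incr op=0x2b:6|rd=2:3|pad=0:7 ⇒ 0xad00 ⇒ little 00 ad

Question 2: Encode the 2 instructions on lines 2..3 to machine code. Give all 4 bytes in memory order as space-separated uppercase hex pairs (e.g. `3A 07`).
FC 13 20 4C

2. jz fields op=0x4:6|imm=-4:10 → word 13fch → fc 13
3. band fields op=0x13:6|rd=0:3|rs=2:3|pad=0:4 → word 4c20h → 20 4c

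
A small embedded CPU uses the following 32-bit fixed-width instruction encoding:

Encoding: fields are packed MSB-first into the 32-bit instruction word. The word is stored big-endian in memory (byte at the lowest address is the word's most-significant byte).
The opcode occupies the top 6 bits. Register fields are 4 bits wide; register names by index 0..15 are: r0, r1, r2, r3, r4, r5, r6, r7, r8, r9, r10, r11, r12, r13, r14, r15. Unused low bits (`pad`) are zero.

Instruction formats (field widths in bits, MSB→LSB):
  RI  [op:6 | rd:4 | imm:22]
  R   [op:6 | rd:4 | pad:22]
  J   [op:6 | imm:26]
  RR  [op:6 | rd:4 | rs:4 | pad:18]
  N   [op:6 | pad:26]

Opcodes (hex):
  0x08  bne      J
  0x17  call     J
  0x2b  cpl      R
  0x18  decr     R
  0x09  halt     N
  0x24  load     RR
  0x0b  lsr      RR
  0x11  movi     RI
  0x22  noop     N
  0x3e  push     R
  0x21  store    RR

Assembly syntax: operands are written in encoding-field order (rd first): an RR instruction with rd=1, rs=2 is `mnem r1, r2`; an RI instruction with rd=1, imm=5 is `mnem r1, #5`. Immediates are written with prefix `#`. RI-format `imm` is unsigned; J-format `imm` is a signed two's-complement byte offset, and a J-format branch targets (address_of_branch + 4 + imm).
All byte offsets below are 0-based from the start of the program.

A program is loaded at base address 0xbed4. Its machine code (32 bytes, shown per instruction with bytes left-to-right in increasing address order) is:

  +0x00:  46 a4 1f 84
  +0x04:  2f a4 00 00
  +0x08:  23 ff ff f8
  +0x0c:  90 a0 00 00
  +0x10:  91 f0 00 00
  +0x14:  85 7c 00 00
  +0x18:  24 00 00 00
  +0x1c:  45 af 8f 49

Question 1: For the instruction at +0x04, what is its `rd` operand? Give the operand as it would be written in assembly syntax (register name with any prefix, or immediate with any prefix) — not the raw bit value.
r14

+0x04: 2f a4 00 00 ⇒ word 0x2fa40000 (big)
  op=0x2fa40000>>26=0xb ⇒ lsr (RR)
  rd: (w>>22)&0xf=0xe → r14
  rs: (w>>18)&0xf=0x9 → r9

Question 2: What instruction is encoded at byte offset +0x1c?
movi r6, #3116873

off 0x1c: read 45 af 8f 49 as big → 0x45af8f49
  opcode bits[31:26]=0x11: movi/RI
  [25:22] rd=6 = r6
  [21:0] imm=3116873 = #3116873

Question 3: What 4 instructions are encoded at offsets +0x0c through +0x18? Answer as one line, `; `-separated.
load r2, r8; load r7, r12; store r5, r15; halt

+0x0c: 90 a0 00 00 ⇒ word 0x90a00000 (big)
  op=0x90a00000>>26=0x24 ⇒ load (RR)
  rd@[25:22]=0x2 ⇒ r2
  rs@[21:18]=0x8 ⇒ r8
+0x10: 91 f0 00 00 ⇒ word 0x91f00000 (big)
  op=0x91f00000>>26=0x24 ⇒ load (RR)
  rd@[25:22]=0x7 ⇒ r7
  rs@[21:18]=0xc ⇒ r12
+0x14: 85 7c 00 00 ⇒ word 0x857c0000 (big)
  op=0x857c0000>>26=0x21 ⇒ store (RR)
  rd@[25:22]=0x5 ⇒ r5
  rs@[21:18]=0xf ⇒ r15
+0x18: 24 00 00 00 ⇒ word 0x24000000 (big)
  op=0x24000000>>26=0x9 ⇒ halt (N)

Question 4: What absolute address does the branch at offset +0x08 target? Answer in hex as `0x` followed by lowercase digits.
@+08  big-endian(23 ff ff f8) = 0x23fffff8
  top 6b → 0x8 → bne [J]
  [25:0] imm=67108856 (s26→-8) = #-8
  target = base 0xbed4 + off 0x08 + 4 + imm -8 = 0xbed8

0xbed8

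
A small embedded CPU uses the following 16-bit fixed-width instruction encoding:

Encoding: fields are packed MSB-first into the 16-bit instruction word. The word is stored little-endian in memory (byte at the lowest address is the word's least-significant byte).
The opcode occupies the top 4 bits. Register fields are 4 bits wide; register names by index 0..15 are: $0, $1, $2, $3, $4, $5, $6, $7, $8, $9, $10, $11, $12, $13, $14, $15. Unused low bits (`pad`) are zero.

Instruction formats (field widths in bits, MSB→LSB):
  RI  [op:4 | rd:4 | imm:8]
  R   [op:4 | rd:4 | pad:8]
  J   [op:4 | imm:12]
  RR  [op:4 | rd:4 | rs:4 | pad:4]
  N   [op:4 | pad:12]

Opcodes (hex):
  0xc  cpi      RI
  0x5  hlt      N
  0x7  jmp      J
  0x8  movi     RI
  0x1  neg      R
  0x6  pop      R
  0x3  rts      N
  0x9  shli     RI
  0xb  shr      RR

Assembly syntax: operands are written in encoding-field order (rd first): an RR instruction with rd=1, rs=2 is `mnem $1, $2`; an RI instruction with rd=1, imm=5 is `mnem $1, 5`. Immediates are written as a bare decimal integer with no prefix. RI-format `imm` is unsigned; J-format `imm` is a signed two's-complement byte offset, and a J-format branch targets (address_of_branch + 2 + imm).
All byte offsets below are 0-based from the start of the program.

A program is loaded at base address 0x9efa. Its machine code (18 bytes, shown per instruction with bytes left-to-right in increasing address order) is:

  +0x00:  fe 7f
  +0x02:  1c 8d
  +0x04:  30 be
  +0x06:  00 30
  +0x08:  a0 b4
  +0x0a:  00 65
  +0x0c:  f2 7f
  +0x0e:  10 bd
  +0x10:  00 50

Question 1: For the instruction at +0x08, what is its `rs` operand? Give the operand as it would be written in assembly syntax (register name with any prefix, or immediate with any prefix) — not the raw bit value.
$10

[08] a0 b4 → 0xb4a0
  opcode bits[15:12]=0xb: shr/RR
  rd: (w>>8)&0xf=0x4 → $4
  rs: (w>>4)&0xf=0xa → $10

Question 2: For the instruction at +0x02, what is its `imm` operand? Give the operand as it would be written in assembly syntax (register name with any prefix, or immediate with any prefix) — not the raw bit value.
28

@+02  little-endian(1c 8d) = 0x8d1c
  op=0x8d1c>>12=0x8 ⇒ movi (RI)
  [11:8] rd=13 = $13
  [7:0] imm=28 = 28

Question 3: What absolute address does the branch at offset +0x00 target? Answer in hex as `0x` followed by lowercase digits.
0x9efa

[00] fe 7f → 0x7ffe
  top 4b → 0x7 → jmp [J]
  [11:0] imm=4094 (s12→-2) = -2
  target = base 0x9efa + off 0x00 + 2 + imm -2 = 0x9efa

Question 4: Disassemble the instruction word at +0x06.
rts

+0x06: 00 30 ⇒ word 0x3000 (little)
  top 4b → 0x3 → rts [N]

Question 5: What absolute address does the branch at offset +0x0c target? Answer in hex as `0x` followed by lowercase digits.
0x9efa

@+0c  little-endian(f2 7f) = 0x7ff2
  opcode bits[15:12]=0x7: jmp/J
  imm@[11:0]=0xff2 (s12→-14) ⇒ -14
  target = base 0x9efa + off 0x0c + 2 + imm -14 = 0x9efa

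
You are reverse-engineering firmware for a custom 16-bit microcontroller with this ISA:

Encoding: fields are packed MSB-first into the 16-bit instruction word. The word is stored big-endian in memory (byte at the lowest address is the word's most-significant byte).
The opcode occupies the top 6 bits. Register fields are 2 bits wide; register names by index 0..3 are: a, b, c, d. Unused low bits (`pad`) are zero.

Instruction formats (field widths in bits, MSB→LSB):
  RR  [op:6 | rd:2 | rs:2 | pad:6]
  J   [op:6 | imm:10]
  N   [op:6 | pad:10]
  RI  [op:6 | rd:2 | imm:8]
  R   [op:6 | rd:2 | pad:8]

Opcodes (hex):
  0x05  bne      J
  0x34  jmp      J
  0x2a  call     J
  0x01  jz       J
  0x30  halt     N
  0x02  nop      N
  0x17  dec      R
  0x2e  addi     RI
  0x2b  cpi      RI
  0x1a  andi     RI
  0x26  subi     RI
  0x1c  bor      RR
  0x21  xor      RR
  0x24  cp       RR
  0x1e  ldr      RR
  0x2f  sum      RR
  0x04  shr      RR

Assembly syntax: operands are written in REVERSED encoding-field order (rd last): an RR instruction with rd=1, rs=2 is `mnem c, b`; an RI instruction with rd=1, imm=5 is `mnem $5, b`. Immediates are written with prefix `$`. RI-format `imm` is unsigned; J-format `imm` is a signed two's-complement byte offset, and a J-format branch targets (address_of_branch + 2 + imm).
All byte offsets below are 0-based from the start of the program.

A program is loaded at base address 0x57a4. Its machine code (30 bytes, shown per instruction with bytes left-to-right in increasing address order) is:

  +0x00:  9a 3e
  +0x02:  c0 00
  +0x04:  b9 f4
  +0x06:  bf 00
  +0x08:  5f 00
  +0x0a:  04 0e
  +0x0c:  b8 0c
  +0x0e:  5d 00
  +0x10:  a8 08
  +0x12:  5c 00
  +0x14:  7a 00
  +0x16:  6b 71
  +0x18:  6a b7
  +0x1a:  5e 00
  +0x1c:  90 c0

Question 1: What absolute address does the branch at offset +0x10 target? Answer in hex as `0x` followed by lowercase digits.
[10] a8 08 → 0xa808
  opcode bits[15:10]=0x2a: call/J
  imm: (w>>0)&0x3ff=0x8 → $8
  target = base 0x57a4 + off 0x10 + 2 + imm 8 = 0x57be

0x57be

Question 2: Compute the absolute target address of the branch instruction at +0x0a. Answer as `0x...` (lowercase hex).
+0x0a: 04 0e ⇒ word 0x040e (big)
  op=0x040e>>10=0x1 ⇒ jz (J)
  [9:0] imm=14 = $14
  target = base 0x57a4 + off 0x0a + 2 + imm 14 = 0x57be

0x57be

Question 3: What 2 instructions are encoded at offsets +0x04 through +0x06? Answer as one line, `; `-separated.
addi $244, b; sum a, d

+0x04: b9 f4 ⇒ word 0xb9f4 (big)
  op=0xb9f4>>10=0x2e ⇒ addi (RI)
  rd@[9:8]=0x1 ⇒ b
  imm@[7:0]=0xf4 ⇒ $244
+0x06: bf 00 ⇒ word 0xbf00 (big)
  op=0xbf00>>10=0x2f ⇒ sum (RR)
  rd@[9:8]=0x3 ⇒ d
  rs@[7:6]=0x0 ⇒ a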